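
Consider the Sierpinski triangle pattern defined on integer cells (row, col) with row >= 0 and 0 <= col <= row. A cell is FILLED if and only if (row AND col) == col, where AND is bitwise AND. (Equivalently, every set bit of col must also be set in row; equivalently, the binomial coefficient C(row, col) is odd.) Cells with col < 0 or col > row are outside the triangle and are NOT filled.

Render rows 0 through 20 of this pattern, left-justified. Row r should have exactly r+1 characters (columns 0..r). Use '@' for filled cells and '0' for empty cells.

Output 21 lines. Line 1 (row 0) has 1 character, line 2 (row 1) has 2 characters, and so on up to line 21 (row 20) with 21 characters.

r0=0: @
r1=1: @@
r2=10: @0@
r3=11: @@@@
r4=100: @000@
r5=101: @@00@@
r6=110: @0@0@0@
r7=111: @@@@@@@@
r8=1000: @0000000@
r9=1001: @@000000@@
r10=1010: @0@00000@0@
r11=1011: @@@@0000@@@@
r12=1100: @000@000@000@
r13=1101: @@00@@00@@00@@
r14=1110: @0@0@0@0@0@0@0@
r15=1111: @@@@@@@@@@@@@@@@
r16=10000: @000000000000000@
r17=10001: @@00000000000000@@
r18=10010: @0@0000000000000@0@
r19=10011: @@@@000000000000@@@@
r20=10100: @000@00000000000@000@

Answer: @
@@
@0@
@@@@
@000@
@@00@@
@0@0@0@
@@@@@@@@
@0000000@
@@000000@@
@0@00000@0@
@@@@0000@@@@
@000@000@000@
@@00@@00@@00@@
@0@0@0@0@0@0@0@
@@@@@@@@@@@@@@@@
@000000000000000@
@@00000000000000@@
@0@0000000000000@0@
@@@@000000000000@@@@
@000@00000000000@000@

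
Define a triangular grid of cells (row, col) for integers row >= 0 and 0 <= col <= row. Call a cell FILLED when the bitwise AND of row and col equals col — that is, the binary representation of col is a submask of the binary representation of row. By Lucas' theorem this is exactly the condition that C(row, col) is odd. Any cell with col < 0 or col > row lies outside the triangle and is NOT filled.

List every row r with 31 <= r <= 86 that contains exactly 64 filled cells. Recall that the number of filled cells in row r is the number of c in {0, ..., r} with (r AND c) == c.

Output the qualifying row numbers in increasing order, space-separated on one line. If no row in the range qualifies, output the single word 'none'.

Row r has 2^popcount(r) filled cells, so we need popcount(r) = log2(64) = 6.
Scan r = 31..86 and keep those with exactly 6 one-bits:
r=31=11111 popcount=5 -> skip
r=32=100000 popcount=1 -> skip
r=33=100001 popcount=2 -> skip
r=34=100010 popcount=2 -> skip
r=35=100011 popcount=3 -> skip
r=36=100100 popcount=2 -> skip
r=37=100101 popcount=3 -> skip
r=38=100110 popcount=3 -> skip
r=39=100111 popcount=4 -> skip
r=40=101000 popcount=2 -> skip
r=41=101001 popcount=3 -> skip
r=42=101010 popcount=3 -> skip
r=43=101011 popcount=4 -> skip
r=44=101100 popcount=3 -> skip
r=45=101101 popcount=4 -> skip
r=46=101110 popcount=4 -> skip
r=47=101111 popcount=5 -> skip
r=48=110000 popcount=2 -> skip
r=49=110001 popcount=3 -> skip
r=50=110010 popcount=3 -> skip
r=51=110011 popcount=4 -> skip
r=52=110100 popcount=3 -> skip
r=53=110101 popcount=4 -> skip
r=54=110110 popcount=4 -> skip
r=55=110111 popcount=5 -> skip
r=56=111000 popcount=3 -> skip
r=57=111001 popcount=4 -> skip
r=58=111010 popcount=4 -> skip
r=59=111011 popcount=5 -> skip
r=60=111100 popcount=4 -> skip
r=61=111101 popcount=5 -> skip
r=62=111110 popcount=5 -> skip
r=63=111111 popcount=6 -> KEEP
r=64=1000000 popcount=1 -> skip
r=65=1000001 popcount=2 -> skip
r=66=1000010 popcount=2 -> skip
r=67=1000011 popcount=3 -> skip
r=68=1000100 popcount=2 -> skip
r=69=1000101 popcount=3 -> skip
r=70=1000110 popcount=3 -> skip
r=71=1000111 popcount=4 -> skip
r=72=1001000 popcount=2 -> skip
r=73=1001001 popcount=3 -> skip
r=74=1001010 popcount=3 -> skip
r=75=1001011 popcount=4 -> skip
r=76=1001100 popcount=3 -> skip
r=77=1001101 popcount=4 -> skip
r=78=1001110 popcount=4 -> skip
r=79=1001111 popcount=5 -> skip
r=80=1010000 popcount=2 -> skip
r=81=1010001 popcount=3 -> skip
r=82=1010010 popcount=3 -> skip
r=83=1010011 popcount=4 -> skip
r=84=1010100 popcount=3 -> skip
r=85=1010101 popcount=4 -> skip
r=86=1010110 popcount=4 -> skip
Kept rows: 63

Answer: 63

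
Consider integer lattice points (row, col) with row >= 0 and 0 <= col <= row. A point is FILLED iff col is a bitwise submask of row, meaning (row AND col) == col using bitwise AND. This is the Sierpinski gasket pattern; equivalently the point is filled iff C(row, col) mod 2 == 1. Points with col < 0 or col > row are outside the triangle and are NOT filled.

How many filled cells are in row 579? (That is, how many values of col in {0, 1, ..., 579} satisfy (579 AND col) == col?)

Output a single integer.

Answer: 16

Derivation:
579 in binary = 1001000011
popcount(579) = number of 1-bits in 1001000011 = 4
A col c satisfies (579 AND c) == c iff every set bit of c is also set in 579; each of the 4 set bits of 579 can independently be on or off in c.
count = 2^4 = 16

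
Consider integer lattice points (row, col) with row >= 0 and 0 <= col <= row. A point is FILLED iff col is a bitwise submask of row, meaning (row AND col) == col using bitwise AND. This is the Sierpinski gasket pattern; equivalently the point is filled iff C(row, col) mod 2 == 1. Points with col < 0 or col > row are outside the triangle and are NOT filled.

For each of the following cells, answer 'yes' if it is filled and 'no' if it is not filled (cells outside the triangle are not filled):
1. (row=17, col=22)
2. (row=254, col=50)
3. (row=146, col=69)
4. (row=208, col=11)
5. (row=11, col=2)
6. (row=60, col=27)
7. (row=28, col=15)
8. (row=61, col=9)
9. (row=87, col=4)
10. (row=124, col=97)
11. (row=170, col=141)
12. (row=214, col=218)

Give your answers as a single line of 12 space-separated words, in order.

(17,22): col outside [0, 17] -> not filled
(254,50): row=0b11111110, col=0b110010, row AND col = 0b110010 = 50; 50 == 50 -> filled
(146,69): row=0b10010010, col=0b1000101, row AND col = 0b0 = 0; 0 != 69 -> empty
(208,11): row=0b11010000, col=0b1011, row AND col = 0b0 = 0; 0 != 11 -> empty
(11,2): row=0b1011, col=0b10, row AND col = 0b10 = 2; 2 == 2 -> filled
(60,27): row=0b111100, col=0b11011, row AND col = 0b11000 = 24; 24 != 27 -> empty
(28,15): row=0b11100, col=0b1111, row AND col = 0b1100 = 12; 12 != 15 -> empty
(61,9): row=0b111101, col=0b1001, row AND col = 0b1001 = 9; 9 == 9 -> filled
(87,4): row=0b1010111, col=0b100, row AND col = 0b100 = 4; 4 == 4 -> filled
(124,97): row=0b1111100, col=0b1100001, row AND col = 0b1100000 = 96; 96 != 97 -> empty
(170,141): row=0b10101010, col=0b10001101, row AND col = 0b10001000 = 136; 136 != 141 -> empty
(214,218): col outside [0, 214] -> not filled

Answer: no yes no no yes no no yes yes no no no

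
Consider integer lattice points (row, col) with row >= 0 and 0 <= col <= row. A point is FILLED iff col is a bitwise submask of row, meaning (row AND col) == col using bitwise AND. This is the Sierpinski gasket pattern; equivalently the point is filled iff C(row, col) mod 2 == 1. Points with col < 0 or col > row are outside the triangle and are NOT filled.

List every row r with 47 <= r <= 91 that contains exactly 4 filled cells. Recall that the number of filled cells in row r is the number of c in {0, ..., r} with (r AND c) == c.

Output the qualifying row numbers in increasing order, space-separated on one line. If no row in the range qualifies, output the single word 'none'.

Row r has 2^popcount(r) filled cells, so we need popcount(r) = log2(4) = 2.
Scan r = 47..91 and keep those with exactly 2 one-bits:
r=47=101111 popcount=5 -> skip
r=48=110000 popcount=2 -> KEEP
r=49=110001 popcount=3 -> skip
r=50=110010 popcount=3 -> skip
r=51=110011 popcount=4 -> skip
r=52=110100 popcount=3 -> skip
r=53=110101 popcount=4 -> skip
r=54=110110 popcount=4 -> skip
r=55=110111 popcount=5 -> skip
r=56=111000 popcount=3 -> skip
r=57=111001 popcount=4 -> skip
r=58=111010 popcount=4 -> skip
r=59=111011 popcount=5 -> skip
r=60=111100 popcount=4 -> skip
r=61=111101 popcount=5 -> skip
r=62=111110 popcount=5 -> skip
r=63=111111 popcount=6 -> skip
r=64=1000000 popcount=1 -> skip
r=65=1000001 popcount=2 -> KEEP
r=66=1000010 popcount=2 -> KEEP
r=67=1000011 popcount=3 -> skip
r=68=1000100 popcount=2 -> KEEP
r=69=1000101 popcount=3 -> skip
r=70=1000110 popcount=3 -> skip
r=71=1000111 popcount=4 -> skip
r=72=1001000 popcount=2 -> KEEP
r=73=1001001 popcount=3 -> skip
r=74=1001010 popcount=3 -> skip
r=75=1001011 popcount=4 -> skip
r=76=1001100 popcount=3 -> skip
r=77=1001101 popcount=4 -> skip
r=78=1001110 popcount=4 -> skip
r=79=1001111 popcount=5 -> skip
r=80=1010000 popcount=2 -> KEEP
r=81=1010001 popcount=3 -> skip
r=82=1010010 popcount=3 -> skip
r=83=1010011 popcount=4 -> skip
r=84=1010100 popcount=3 -> skip
r=85=1010101 popcount=4 -> skip
r=86=1010110 popcount=4 -> skip
r=87=1010111 popcount=5 -> skip
r=88=1011000 popcount=3 -> skip
r=89=1011001 popcount=4 -> skip
r=90=1011010 popcount=4 -> skip
r=91=1011011 popcount=5 -> skip
Kept rows: 48 65 66 68 72 80

Answer: 48 65 66 68 72 80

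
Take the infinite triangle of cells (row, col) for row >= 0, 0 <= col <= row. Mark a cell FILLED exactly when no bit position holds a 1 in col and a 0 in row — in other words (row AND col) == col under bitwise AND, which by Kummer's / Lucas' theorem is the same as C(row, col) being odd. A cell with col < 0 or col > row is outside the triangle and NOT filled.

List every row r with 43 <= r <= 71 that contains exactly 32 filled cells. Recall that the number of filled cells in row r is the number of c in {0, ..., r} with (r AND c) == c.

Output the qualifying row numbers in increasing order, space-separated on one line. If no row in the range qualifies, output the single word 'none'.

Row r has 2^popcount(r) filled cells, so we need popcount(r) = log2(32) = 5.
Scan r = 43..71 and keep those with exactly 5 one-bits:
r=43=101011 popcount=4 -> skip
r=44=101100 popcount=3 -> skip
r=45=101101 popcount=4 -> skip
r=46=101110 popcount=4 -> skip
r=47=101111 popcount=5 -> KEEP
r=48=110000 popcount=2 -> skip
r=49=110001 popcount=3 -> skip
r=50=110010 popcount=3 -> skip
r=51=110011 popcount=4 -> skip
r=52=110100 popcount=3 -> skip
r=53=110101 popcount=4 -> skip
r=54=110110 popcount=4 -> skip
r=55=110111 popcount=5 -> KEEP
r=56=111000 popcount=3 -> skip
r=57=111001 popcount=4 -> skip
r=58=111010 popcount=4 -> skip
r=59=111011 popcount=5 -> KEEP
r=60=111100 popcount=4 -> skip
r=61=111101 popcount=5 -> KEEP
r=62=111110 popcount=5 -> KEEP
r=63=111111 popcount=6 -> skip
r=64=1000000 popcount=1 -> skip
r=65=1000001 popcount=2 -> skip
r=66=1000010 popcount=2 -> skip
r=67=1000011 popcount=3 -> skip
r=68=1000100 popcount=2 -> skip
r=69=1000101 popcount=3 -> skip
r=70=1000110 popcount=3 -> skip
r=71=1000111 popcount=4 -> skip
Kept rows: 47 55 59 61 62

Answer: 47 55 59 61 62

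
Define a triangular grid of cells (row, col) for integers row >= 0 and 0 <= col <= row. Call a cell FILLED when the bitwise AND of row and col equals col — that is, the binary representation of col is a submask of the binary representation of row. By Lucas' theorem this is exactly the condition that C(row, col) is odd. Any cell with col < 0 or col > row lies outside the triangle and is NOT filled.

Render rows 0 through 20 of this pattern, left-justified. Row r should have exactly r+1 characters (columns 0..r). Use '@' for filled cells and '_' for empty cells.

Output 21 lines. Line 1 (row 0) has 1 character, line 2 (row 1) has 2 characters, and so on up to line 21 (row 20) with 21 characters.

Answer: @
@@
@_@
@@@@
@___@
@@__@@
@_@_@_@
@@@@@@@@
@_______@
@@______@@
@_@_____@_@
@@@@____@@@@
@___@___@___@
@@__@@__@@__@@
@_@_@_@_@_@_@_@
@@@@@@@@@@@@@@@@
@_______________@
@@______________@@
@_@_____________@_@
@@@@____________@@@@
@___@___________@___@

Derivation:
r0=0: @
r1=1: @@
r2=10: @_@
r3=11: @@@@
r4=100: @___@
r5=101: @@__@@
r6=110: @_@_@_@
r7=111: @@@@@@@@
r8=1000: @_______@
r9=1001: @@______@@
r10=1010: @_@_____@_@
r11=1011: @@@@____@@@@
r12=1100: @___@___@___@
r13=1101: @@__@@__@@__@@
r14=1110: @_@_@_@_@_@_@_@
r15=1111: @@@@@@@@@@@@@@@@
r16=10000: @_______________@
r17=10001: @@______________@@
r18=10010: @_@_____________@_@
r19=10011: @@@@____________@@@@
r20=10100: @___@___________@___@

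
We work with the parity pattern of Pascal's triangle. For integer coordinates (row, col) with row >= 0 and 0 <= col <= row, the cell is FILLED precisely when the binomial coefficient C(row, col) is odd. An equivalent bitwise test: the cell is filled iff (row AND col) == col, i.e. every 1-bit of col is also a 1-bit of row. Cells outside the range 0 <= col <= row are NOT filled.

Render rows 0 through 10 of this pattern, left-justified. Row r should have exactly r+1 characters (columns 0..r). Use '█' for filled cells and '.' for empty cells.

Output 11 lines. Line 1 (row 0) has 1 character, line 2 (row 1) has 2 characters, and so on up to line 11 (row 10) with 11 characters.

Answer: █
██
█.█
████
█...█
██..██
█.█.█.█
████████
█.......█
██......██
█.█.....█.█

Derivation:
r0=0: █
r1=1: ██
r2=10: █.█
r3=11: ████
r4=100: █...█
r5=101: ██..██
r6=110: █.█.█.█
r7=111: ████████
r8=1000: █.......█
r9=1001: ██......██
r10=1010: █.█.....█.█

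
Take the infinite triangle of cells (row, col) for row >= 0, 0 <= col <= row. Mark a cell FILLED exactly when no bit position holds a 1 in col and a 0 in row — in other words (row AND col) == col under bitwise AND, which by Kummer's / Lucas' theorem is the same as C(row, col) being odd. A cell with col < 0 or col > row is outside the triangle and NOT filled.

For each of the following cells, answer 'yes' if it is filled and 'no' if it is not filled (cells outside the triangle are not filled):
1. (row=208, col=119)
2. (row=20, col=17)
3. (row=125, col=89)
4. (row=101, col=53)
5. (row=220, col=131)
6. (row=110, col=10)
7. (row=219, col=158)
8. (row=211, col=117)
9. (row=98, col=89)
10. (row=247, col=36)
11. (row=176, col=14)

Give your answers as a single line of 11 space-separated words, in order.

(208,119): row=0b11010000, col=0b1110111, row AND col = 0b1010000 = 80; 80 != 119 -> empty
(20,17): row=0b10100, col=0b10001, row AND col = 0b10000 = 16; 16 != 17 -> empty
(125,89): row=0b1111101, col=0b1011001, row AND col = 0b1011001 = 89; 89 == 89 -> filled
(101,53): row=0b1100101, col=0b110101, row AND col = 0b100101 = 37; 37 != 53 -> empty
(220,131): row=0b11011100, col=0b10000011, row AND col = 0b10000000 = 128; 128 != 131 -> empty
(110,10): row=0b1101110, col=0b1010, row AND col = 0b1010 = 10; 10 == 10 -> filled
(219,158): row=0b11011011, col=0b10011110, row AND col = 0b10011010 = 154; 154 != 158 -> empty
(211,117): row=0b11010011, col=0b1110101, row AND col = 0b1010001 = 81; 81 != 117 -> empty
(98,89): row=0b1100010, col=0b1011001, row AND col = 0b1000000 = 64; 64 != 89 -> empty
(247,36): row=0b11110111, col=0b100100, row AND col = 0b100100 = 36; 36 == 36 -> filled
(176,14): row=0b10110000, col=0b1110, row AND col = 0b0 = 0; 0 != 14 -> empty

Answer: no no yes no no yes no no no yes no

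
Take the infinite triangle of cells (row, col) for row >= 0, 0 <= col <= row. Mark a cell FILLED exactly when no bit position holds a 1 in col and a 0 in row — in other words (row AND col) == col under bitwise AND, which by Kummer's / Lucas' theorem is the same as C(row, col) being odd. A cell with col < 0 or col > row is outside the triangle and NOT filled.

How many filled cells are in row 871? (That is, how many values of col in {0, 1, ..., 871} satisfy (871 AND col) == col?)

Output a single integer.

Answer: 128

Derivation:
871 in binary = 1101100111
popcount(871) = number of 1-bits in 1101100111 = 7
A col c satisfies (871 AND c) == c iff every set bit of c is also set in 871; each of the 7 set bits of 871 can independently be on or off in c.
count = 2^7 = 128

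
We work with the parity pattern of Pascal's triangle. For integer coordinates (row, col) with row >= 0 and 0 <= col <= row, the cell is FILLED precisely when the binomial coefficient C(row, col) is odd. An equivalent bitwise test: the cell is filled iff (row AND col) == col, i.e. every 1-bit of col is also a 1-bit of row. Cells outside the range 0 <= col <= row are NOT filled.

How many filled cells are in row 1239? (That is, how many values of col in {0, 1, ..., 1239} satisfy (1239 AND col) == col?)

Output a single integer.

Answer: 128

Derivation:
1239 in binary = 10011010111
popcount(1239) = number of 1-bits in 10011010111 = 7
A col c satisfies (1239 AND c) == c iff every set bit of c is also set in 1239; each of the 7 set bits of 1239 can independently be on or off in c.
count = 2^7 = 128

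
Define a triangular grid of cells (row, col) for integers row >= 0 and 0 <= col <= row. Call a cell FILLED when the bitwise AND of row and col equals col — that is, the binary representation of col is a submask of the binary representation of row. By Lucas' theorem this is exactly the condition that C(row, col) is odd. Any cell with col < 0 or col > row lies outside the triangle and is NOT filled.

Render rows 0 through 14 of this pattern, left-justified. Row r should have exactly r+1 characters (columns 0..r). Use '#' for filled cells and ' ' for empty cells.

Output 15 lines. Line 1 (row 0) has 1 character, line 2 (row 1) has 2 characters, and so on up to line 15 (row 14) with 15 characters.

Answer: #
##
# #
####
#   #
##  ##
# # # #
########
#       #
##      ##
# #     # #
####    ####
#   #   #   #
##  ##  ##  ##
# # # # # # # #

Derivation:
r0=0: #
r1=1: ##
r2=10: # #
r3=11: ####
r4=100: #   #
r5=101: ##  ##
r6=110: # # # #
r7=111: ########
r8=1000: #       #
r9=1001: ##      ##
r10=1010: # #     # #
r11=1011: ####    ####
r12=1100: #   #   #   #
r13=1101: ##  ##  ##  ##
r14=1110: # # # # # # # #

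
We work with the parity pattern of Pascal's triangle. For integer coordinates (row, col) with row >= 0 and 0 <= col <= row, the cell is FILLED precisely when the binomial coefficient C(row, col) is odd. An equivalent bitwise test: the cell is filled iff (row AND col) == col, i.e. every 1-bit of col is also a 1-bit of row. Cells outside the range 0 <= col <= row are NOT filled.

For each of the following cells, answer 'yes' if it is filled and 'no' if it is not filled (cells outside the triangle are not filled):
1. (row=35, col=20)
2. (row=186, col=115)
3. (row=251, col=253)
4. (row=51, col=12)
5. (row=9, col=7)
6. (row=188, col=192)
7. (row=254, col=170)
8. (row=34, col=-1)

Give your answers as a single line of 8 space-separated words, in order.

(35,20): row=0b100011, col=0b10100, row AND col = 0b0 = 0; 0 != 20 -> empty
(186,115): row=0b10111010, col=0b1110011, row AND col = 0b110010 = 50; 50 != 115 -> empty
(251,253): col outside [0, 251] -> not filled
(51,12): row=0b110011, col=0b1100, row AND col = 0b0 = 0; 0 != 12 -> empty
(9,7): row=0b1001, col=0b111, row AND col = 0b1 = 1; 1 != 7 -> empty
(188,192): col outside [0, 188] -> not filled
(254,170): row=0b11111110, col=0b10101010, row AND col = 0b10101010 = 170; 170 == 170 -> filled
(34,-1): col outside [0, 34] -> not filled

Answer: no no no no no no yes no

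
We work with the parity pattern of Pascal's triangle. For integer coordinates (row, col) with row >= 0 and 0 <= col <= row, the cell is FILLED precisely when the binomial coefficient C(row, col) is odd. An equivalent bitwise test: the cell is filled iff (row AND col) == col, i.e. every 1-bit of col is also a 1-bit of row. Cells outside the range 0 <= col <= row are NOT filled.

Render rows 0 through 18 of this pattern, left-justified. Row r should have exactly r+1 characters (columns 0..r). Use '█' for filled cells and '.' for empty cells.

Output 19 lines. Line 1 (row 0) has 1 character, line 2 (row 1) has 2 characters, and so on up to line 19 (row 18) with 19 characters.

Answer: █
██
█.█
████
█...█
██..██
█.█.█.█
████████
█.......█
██......██
█.█.....█.█
████....████
█...█...█...█
██..██..██..██
█.█.█.█.█.█.█.█
████████████████
█...............█
██..............██
█.█.............█.█

Derivation:
r0=0: █
r1=1: ██
r2=10: █.█
r3=11: ████
r4=100: █...█
r5=101: ██..██
r6=110: █.█.█.█
r7=111: ████████
r8=1000: █.......█
r9=1001: ██......██
r10=1010: █.█.....█.█
r11=1011: ████....████
r12=1100: █...█...█...█
r13=1101: ██..██..██..██
r14=1110: █.█.█.█.█.█.█.█
r15=1111: ████████████████
r16=10000: █...............█
r17=10001: ██..............██
r18=10010: █.█.............█.█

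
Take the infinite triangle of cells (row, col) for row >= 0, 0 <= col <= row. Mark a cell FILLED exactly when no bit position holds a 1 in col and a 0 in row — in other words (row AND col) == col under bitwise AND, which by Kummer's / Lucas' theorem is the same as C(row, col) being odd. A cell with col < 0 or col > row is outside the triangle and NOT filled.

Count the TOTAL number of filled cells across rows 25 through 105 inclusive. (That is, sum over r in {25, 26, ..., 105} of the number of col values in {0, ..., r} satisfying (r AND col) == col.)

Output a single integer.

Answer: 1208

Derivation:
r25=11001 pc3: +8 =8
r26=11010 pc3: +8 =16
r27=11011 pc4: +16 =32
r28=11100 pc3: +8 =40
r29=11101 pc4: +16 =56
r30=11110 pc4: +16 =72
r31=11111 pc5: +32 =104
r32=100000 pc1: +2 =106
r33=100001 pc2: +4 =110
r34=100010 pc2: +4 =114
r35=100011 pc3: +8 =122
r36=100100 pc2: +4 =126
r37=100101 pc3: +8 =134
r38=100110 pc3: +8 =142
r39=100111 pc4: +16 =158
r40=101000 pc2: +4 =162
r41=101001 pc3: +8 =170
r42=101010 pc3: +8 =178
r43=101011 pc4: +16 =194
r44=101100 pc3: +8 =202
r45=101101 pc4: +16 =218
r46=101110 pc4: +16 =234
r47=101111 pc5: +32 =266
r48=110000 pc2: +4 =270
r49=110001 pc3: +8 =278
r50=110010 pc3: +8 =286
r51=110011 pc4: +16 =302
r52=110100 pc3: +8 =310
r53=110101 pc4: +16 =326
r54=110110 pc4: +16 =342
r55=110111 pc5: +32 =374
r56=111000 pc3: +8 =382
r57=111001 pc4: +16 =398
r58=111010 pc4: +16 =414
r59=111011 pc5: +32 =446
r60=111100 pc4: +16 =462
r61=111101 pc5: +32 =494
r62=111110 pc5: +32 =526
r63=111111 pc6: +64 =590
r64=1000000 pc1: +2 =592
r65=1000001 pc2: +4 =596
r66=1000010 pc2: +4 =600
r67=1000011 pc3: +8 =608
r68=1000100 pc2: +4 =612
r69=1000101 pc3: +8 =620
r70=1000110 pc3: +8 =628
r71=1000111 pc4: +16 =644
r72=1001000 pc2: +4 =648
r73=1001001 pc3: +8 =656
r74=1001010 pc3: +8 =664
r75=1001011 pc4: +16 =680
r76=1001100 pc3: +8 =688
r77=1001101 pc4: +16 =704
r78=1001110 pc4: +16 =720
r79=1001111 pc5: +32 =752
r80=1010000 pc2: +4 =756
r81=1010001 pc3: +8 =764
r82=1010010 pc3: +8 =772
r83=1010011 pc4: +16 =788
r84=1010100 pc3: +8 =796
r85=1010101 pc4: +16 =812
r86=1010110 pc4: +16 =828
r87=1010111 pc5: +32 =860
r88=1011000 pc3: +8 =868
r89=1011001 pc4: +16 =884
r90=1011010 pc4: +16 =900
r91=1011011 pc5: +32 =932
r92=1011100 pc4: +16 =948
r93=1011101 pc5: +32 =980
r94=1011110 pc5: +32 =1012
r95=1011111 pc6: +64 =1076
r96=1100000 pc2: +4 =1080
r97=1100001 pc3: +8 =1088
r98=1100010 pc3: +8 =1096
r99=1100011 pc4: +16 =1112
r100=1100100 pc3: +8 =1120
r101=1100101 pc4: +16 =1136
r102=1100110 pc4: +16 =1152
r103=1100111 pc5: +32 =1184
r104=1101000 pc3: +8 =1192
r105=1101001 pc4: +16 =1208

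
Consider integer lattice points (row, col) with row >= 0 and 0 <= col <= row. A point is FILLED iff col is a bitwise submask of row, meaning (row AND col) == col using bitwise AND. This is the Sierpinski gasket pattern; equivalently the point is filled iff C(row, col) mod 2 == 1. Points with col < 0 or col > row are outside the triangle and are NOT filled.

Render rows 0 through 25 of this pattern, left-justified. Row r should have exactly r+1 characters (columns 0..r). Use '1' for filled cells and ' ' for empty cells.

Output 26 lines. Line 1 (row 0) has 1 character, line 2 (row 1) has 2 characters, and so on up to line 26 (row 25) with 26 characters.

Answer: 1
11
1 1
1111
1   1
11  11
1 1 1 1
11111111
1       1
11      11
1 1     1 1
1111    1111
1   1   1   1
11  11  11  11
1 1 1 1 1 1 1 1
1111111111111111
1               1
11              11
1 1             1 1
1111            1111
1   1           1   1
11  11          11  11
1 1 1 1         1 1 1 1
11111111        11111111
1       1       1       1
11      11      11      11

Derivation:
r0=0: 1
r1=1: 11
r2=10: 1 1
r3=11: 1111
r4=100: 1   1
r5=101: 11  11
r6=110: 1 1 1 1
r7=111: 11111111
r8=1000: 1       1
r9=1001: 11      11
r10=1010: 1 1     1 1
r11=1011: 1111    1111
r12=1100: 1   1   1   1
r13=1101: 11  11  11  11
r14=1110: 1 1 1 1 1 1 1 1
r15=1111: 1111111111111111
r16=10000: 1               1
r17=10001: 11              11
r18=10010: 1 1             1 1
r19=10011: 1111            1111
r20=10100: 1   1           1   1
r21=10101: 11  11          11  11
r22=10110: 1 1 1 1         1 1 1 1
r23=10111: 11111111        11111111
r24=11000: 1       1       1       1
r25=11001: 11      11      11      11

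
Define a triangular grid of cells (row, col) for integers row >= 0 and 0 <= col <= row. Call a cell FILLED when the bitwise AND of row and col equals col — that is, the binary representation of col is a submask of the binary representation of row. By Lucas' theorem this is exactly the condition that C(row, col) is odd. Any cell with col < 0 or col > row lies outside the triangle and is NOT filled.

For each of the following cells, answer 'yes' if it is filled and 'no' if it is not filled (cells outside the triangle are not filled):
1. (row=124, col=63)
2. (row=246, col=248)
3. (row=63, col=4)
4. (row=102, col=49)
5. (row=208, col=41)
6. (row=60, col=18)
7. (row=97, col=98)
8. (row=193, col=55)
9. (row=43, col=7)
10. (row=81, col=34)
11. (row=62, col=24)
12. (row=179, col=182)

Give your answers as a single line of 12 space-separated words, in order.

(124,63): row=0b1111100, col=0b111111, row AND col = 0b111100 = 60; 60 != 63 -> empty
(246,248): col outside [0, 246] -> not filled
(63,4): row=0b111111, col=0b100, row AND col = 0b100 = 4; 4 == 4 -> filled
(102,49): row=0b1100110, col=0b110001, row AND col = 0b100000 = 32; 32 != 49 -> empty
(208,41): row=0b11010000, col=0b101001, row AND col = 0b0 = 0; 0 != 41 -> empty
(60,18): row=0b111100, col=0b10010, row AND col = 0b10000 = 16; 16 != 18 -> empty
(97,98): col outside [0, 97] -> not filled
(193,55): row=0b11000001, col=0b110111, row AND col = 0b1 = 1; 1 != 55 -> empty
(43,7): row=0b101011, col=0b111, row AND col = 0b11 = 3; 3 != 7 -> empty
(81,34): row=0b1010001, col=0b100010, row AND col = 0b0 = 0; 0 != 34 -> empty
(62,24): row=0b111110, col=0b11000, row AND col = 0b11000 = 24; 24 == 24 -> filled
(179,182): col outside [0, 179] -> not filled

Answer: no no yes no no no no no no no yes no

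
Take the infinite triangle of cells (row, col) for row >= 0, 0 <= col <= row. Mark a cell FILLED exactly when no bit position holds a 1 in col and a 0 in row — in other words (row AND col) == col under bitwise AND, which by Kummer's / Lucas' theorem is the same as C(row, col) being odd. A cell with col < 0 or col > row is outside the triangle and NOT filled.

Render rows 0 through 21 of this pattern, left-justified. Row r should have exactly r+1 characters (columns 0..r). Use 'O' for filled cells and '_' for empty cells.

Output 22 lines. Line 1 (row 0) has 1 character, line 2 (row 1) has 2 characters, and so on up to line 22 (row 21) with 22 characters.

r0=0: O
r1=1: OO
r2=10: O_O
r3=11: OOOO
r4=100: O___O
r5=101: OO__OO
r6=110: O_O_O_O
r7=111: OOOOOOOO
r8=1000: O_______O
r9=1001: OO______OO
r10=1010: O_O_____O_O
r11=1011: OOOO____OOOO
r12=1100: O___O___O___O
r13=1101: OO__OO__OO__OO
r14=1110: O_O_O_O_O_O_O_O
r15=1111: OOOOOOOOOOOOOOOO
r16=10000: O_______________O
r17=10001: OO______________OO
r18=10010: O_O_____________O_O
r19=10011: OOOO____________OOOO
r20=10100: O___O___________O___O
r21=10101: OO__OO__________OO__OO

Answer: O
OO
O_O
OOOO
O___O
OO__OO
O_O_O_O
OOOOOOOO
O_______O
OO______OO
O_O_____O_O
OOOO____OOOO
O___O___O___O
OO__OO__OO__OO
O_O_O_O_O_O_O_O
OOOOOOOOOOOOOOOO
O_______________O
OO______________OO
O_O_____________O_O
OOOO____________OOOO
O___O___________O___O
OO__OO__________OO__OO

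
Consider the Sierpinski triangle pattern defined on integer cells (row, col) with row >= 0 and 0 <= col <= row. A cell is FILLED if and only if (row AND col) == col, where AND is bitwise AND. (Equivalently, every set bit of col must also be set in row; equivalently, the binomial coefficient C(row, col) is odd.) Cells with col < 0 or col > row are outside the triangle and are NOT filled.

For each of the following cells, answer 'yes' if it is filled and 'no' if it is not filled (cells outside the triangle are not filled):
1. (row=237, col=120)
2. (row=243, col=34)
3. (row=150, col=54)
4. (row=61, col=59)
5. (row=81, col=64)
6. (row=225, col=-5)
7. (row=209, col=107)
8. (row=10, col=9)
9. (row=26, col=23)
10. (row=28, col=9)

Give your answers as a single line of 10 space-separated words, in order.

Answer: no yes no no yes no no no no no

Derivation:
(237,120): row=0b11101101, col=0b1111000, row AND col = 0b1101000 = 104; 104 != 120 -> empty
(243,34): row=0b11110011, col=0b100010, row AND col = 0b100010 = 34; 34 == 34 -> filled
(150,54): row=0b10010110, col=0b110110, row AND col = 0b10110 = 22; 22 != 54 -> empty
(61,59): row=0b111101, col=0b111011, row AND col = 0b111001 = 57; 57 != 59 -> empty
(81,64): row=0b1010001, col=0b1000000, row AND col = 0b1000000 = 64; 64 == 64 -> filled
(225,-5): col outside [0, 225] -> not filled
(209,107): row=0b11010001, col=0b1101011, row AND col = 0b1000001 = 65; 65 != 107 -> empty
(10,9): row=0b1010, col=0b1001, row AND col = 0b1000 = 8; 8 != 9 -> empty
(26,23): row=0b11010, col=0b10111, row AND col = 0b10010 = 18; 18 != 23 -> empty
(28,9): row=0b11100, col=0b1001, row AND col = 0b1000 = 8; 8 != 9 -> empty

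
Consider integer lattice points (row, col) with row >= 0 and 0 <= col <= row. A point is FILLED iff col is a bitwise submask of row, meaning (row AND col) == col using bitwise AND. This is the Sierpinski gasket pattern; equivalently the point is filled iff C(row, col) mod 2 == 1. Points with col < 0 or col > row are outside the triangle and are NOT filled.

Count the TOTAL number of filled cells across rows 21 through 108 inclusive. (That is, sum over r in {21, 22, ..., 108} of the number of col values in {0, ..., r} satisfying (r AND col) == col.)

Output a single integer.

Answer: 1308

Derivation:
r21=10101 pc3: +8 =8
r22=10110 pc3: +8 =16
r23=10111 pc4: +16 =32
r24=11000 pc2: +4 =36
r25=11001 pc3: +8 =44
r26=11010 pc3: +8 =52
r27=11011 pc4: +16 =68
r28=11100 pc3: +8 =76
r29=11101 pc4: +16 =92
r30=11110 pc4: +16 =108
r31=11111 pc5: +32 =140
r32=100000 pc1: +2 =142
r33=100001 pc2: +4 =146
r34=100010 pc2: +4 =150
r35=100011 pc3: +8 =158
r36=100100 pc2: +4 =162
r37=100101 pc3: +8 =170
r38=100110 pc3: +8 =178
r39=100111 pc4: +16 =194
r40=101000 pc2: +4 =198
r41=101001 pc3: +8 =206
r42=101010 pc3: +8 =214
r43=101011 pc4: +16 =230
r44=101100 pc3: +8 =238
r45=101101 pc4: +16 =254
r46=101110 pc4: +16 =270
r47=101111 pc5: +32 =302
r48=110000 pc2: +4 =306
r49=110001 pc3: +8 =314
r50=110010 pc3: +8 =322
r51=110011 pc4: +16 =338
r52=110100 pc3: +8 =346
r53=110101 pc4: +16 =362
r54=110110 pc4: +16 =378
r55=110111 pc5: +32 =410
r56=111000 pc3: +8 =418
r57=111001 pc4: +16 =434
r58=111010 pc4: +16 =450
r59=111011 pc5: +32 =482
r60=111100 pc4: +16 =498
r61=111101 pc5: +32 =530
r62=111110 pc5: +32 =562
r63=111111 pc6: +64 =626
r64=1000000 pc1: +2 =628
r65=1000001 pc2: +4 =632
r66=1000010 pc2: +4 =636
r67=1000011 pc3: +8 =644
r68=1000100 pc2: +4 =648
r69=1000101 pc3: +8 =656
r70=1000110 pc3: +8 =664
r71=1000111 pc4: +16 =680
r72=1001000 pc2: +4 =684
r73=1001001 pc3: +8 =692
r74=1001010 pc3: +8 =700
r75=1001011 pc4: +16 =716
r76=1001100 pc3: +8 =724
r77=1001101 pc4: +16 =740
r78=1001110 pc4: +16 =756
r79=1001111 pc5: +32 =788
r80=1010000 pc2: +4 =792
r81=1010001 pc3: +8 =800
r82=1010010 pc3: +8 =808
r83=1010011 pc4: +16 =824
r84=1010100 pc3: +8 =832
r85=1010101 pc4: +16 =848
r86=1010110 pc4: +16 =864
r87=1010111 pc5: +32 =896
r88=1011000 pc3: +8 =904
r89=1011001 pc4: +16 =920
r90=1011010 pc4: +16 =936
r91=1011011 pc5: +32 =968
r92=1011100 pc4: +16 =984
r93=1011101 pc5: +32 =1016
r94=1011110 pc5: +32 =1048
r95=1011111 pc6: +64 =1112
r96=1100000 pc2: +4 =1116
r97=1100001 pc3: +8 =1124
r98=1100010 pc3: +8 =1132
r99=1100011 pc4: +16 =1148
r100=1100100 pc3: +8 =1156
r101=1100101 pc4: +16 =1172
r102=1100110 pc4: +16 =1188
r103=1100111 pc5: +32 =1220
r104=1101000 pc3: +8 =1228
r105=1101001 pc4: +16 =1244
r106=1101010 pc4: +16 =1260
r107=1101011 pc5: +32 =1292
r108=1101100 pc4: +16 =1308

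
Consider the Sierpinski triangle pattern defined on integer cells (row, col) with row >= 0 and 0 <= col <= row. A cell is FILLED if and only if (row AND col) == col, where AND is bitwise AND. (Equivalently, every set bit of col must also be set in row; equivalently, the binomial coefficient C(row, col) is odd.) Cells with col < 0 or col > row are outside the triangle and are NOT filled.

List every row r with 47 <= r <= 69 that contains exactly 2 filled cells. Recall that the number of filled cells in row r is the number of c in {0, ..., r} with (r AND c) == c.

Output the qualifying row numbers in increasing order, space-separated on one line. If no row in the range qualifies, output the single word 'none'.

Row r has 2^popcount(r) filled cells, so we need popcount(r) = log2(2) = 1.
Scan r = 47..69 and keep those with exactly 1 one-bits:
r=47=101111 popcount=5 -> skip
r=48=110000 popcount=2 -> skip
r=49=110001 popcount=3 -> skip
r=50=110010 popcount=3 -> skip
r=51=110011 popcount=4 -> skip
r=52=110100 popcount=3 -> skip
r=53=110101 popcount=4 -> skip
r=54=110110 popcount=4 -> skip
r=55=110111 popcount=5 -> skip
r=56=111000 popcount=3 -> skip
r=57=111001 popcount=4 -> skip
r=58=111010 popcount=4 -> skip
r=59=111011 popcount=5 -> skip
r=60=111100 popcount=4 -> skip
r=61=111101 popcount=5 -> skip
r=62=111110 popcount=5 -> skip
r=63=111111 popcount=6 -> skip
r=64=1000000 popcount=1 -> KEEP
r=65=1000001 popcount=2 -> skip
r=66=1000010 popcount=2 -> skip
r=67=1000011 popcount=3 -> skip
r=68=1000100 popcount=2 -> skip
r=69=1000101 popcount=3 -> skip
Kept rows: 64

Answer: 64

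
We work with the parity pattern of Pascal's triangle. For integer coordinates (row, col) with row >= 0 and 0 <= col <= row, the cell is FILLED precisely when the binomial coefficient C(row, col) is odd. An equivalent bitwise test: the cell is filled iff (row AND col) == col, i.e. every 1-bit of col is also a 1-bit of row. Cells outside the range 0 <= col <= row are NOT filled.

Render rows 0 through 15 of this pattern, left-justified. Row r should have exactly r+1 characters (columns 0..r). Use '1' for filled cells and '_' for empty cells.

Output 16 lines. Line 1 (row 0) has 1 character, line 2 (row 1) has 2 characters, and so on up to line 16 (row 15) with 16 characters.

r0=0: 1
r1=1: 11
r2=10: 1_1
r3=11: 1111
r4=100: 1___1
r5=101: 11__11
r6=110: 1_1_1_1
r7=111: 11111111
r8=1000: 1_______1
r9=1001: 11______11
r10=1010: 1_1_____1_1
r11=1011: 1111____1111
r12=1100: 1___1___1___1
r13=1101: 11__11__11__11
r14=1110: 1_1_1_1_1_1_1_1
r15=1111: 1111111111111111

Answer: 1
11
1_1
1111
1___1
11__11
1_1_1_1
11111111
1_______1
11______11
1_1_____1_1
1111____1111
1___1___1___1
11__11__11__11
1_1_1_1_1_1_1_1
1111111111111111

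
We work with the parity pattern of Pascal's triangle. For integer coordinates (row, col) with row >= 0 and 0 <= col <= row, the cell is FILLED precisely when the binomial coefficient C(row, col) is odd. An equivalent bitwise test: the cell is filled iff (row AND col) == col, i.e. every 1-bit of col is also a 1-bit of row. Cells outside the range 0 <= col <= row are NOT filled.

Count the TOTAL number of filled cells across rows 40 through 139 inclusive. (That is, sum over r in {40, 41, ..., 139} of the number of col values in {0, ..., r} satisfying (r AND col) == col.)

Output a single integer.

Answer: 1980

Derivation:
r40=101000 pc2: +4 =4
r41=101001 pc3: +8 =12
r42=101010 pc3: +8 =20
r43=101011 pc4: +16 =36
r44=101100 pc3: +8 =44
r45=101101 pc4: +16 =60
r46=101110 pc4: +16 =76
r47=101111 pc5: +32 =108
r48=110000 pc2: +4 =112
r49=110001 pc3: +8 =120
r50=110010 pc3: +8 =128
r51=110011 pc4: +16 =144
r52=110100 pc3: +8 =152
r53=110101 pc4: +16 =168
r54=110110 pc4: +16 =184
r55=110111 pc5: +32 =216
r56=111000 pc3: +8 =224
r57=111001 pc4: +16 =240
r58=111010 pc4: +16 =256
r59=111011 pc5: +32 =288
r60=111100 pc4: +16 =304
r61=111101 pc5: +32 =336
r62=111110 pc5: +32 =368
r63=111111 pc6: +64 =432
r64=1000000 pc1: +2 =434
r65=1000001 pc2: +4 =438
r66=1000010 pc2: +4 =442
r67=1000011 pc3: +8 =450
r68=1000100 pc2: +4 =454
r69=1000101 pc3: +8 =462
r70=1000110 pc3: +8 =470
r71=1000111 pc4: +16 =486
r72=1001000 pc2: +4 =490
r73=1001001 pc3: +8 =498
r74=1001010 pc3: +8 =506
r75=1001011 pc4: +16 =522
r76=1001100 pc3: +8 =530
r77=1001101 pc4: +16 =546
r78=1001110 pc4: +16 =562
r79=1001111 pc5: +32 =594
r80=1010000 pc2: +4 =598
r81=1010001 pc3: +8 =606
r82=1010010 pc3: +8 =614
r83=1010011 pc4: +16 =630
r84=1010100 pc3: +8 =638
r85=1010101 pc4: +16 =654
r86=1010110 pc4: +16 =670
r87=1010111 pc5: +32 =702
r88=1011000 pc3: +8 =710
r89=1011001 pc4: +16 =726
r90=1011010 pc4: +16 =742
r91=1011011 pc5: +32 =774
r92=1011100 pc4: +16 =790
r93=1011101 pc5: +32 =822
r94=1011110 pc5: +32 =854
r95=1011111 pc6: +64 =918
r96=1100000 pc2: +4 =922
r97=1100001 pc3: +8 =930
r98=1100010 pc3: +8 =938
r99=1100011 pc4: +16 =954
r100=1100100 pc3: +8 =962
r101=1100101 pc4: +16 =978
r102=1100110 pc4: +16 =994
r103=1100111 pc5: +32 =1026
r104=1101000 pc3: +8 =1034
r105=1101001 pc4: +16 =1050
r106=1101010 pc4: +16 =1066
r107=1101011 pc5: +32 =1098
r108=1101100 pc4: +16 =1114
r109=1101101 pc5: +32 =1146
r110=1101110 pc5: +32 =1178
r111=1101111 pc6: +64 =1242
r112=1110000 pc3: +8 =1250
r113=1110001 pc4: +16 =1266
r114=1110010 pc4: +16 =1282
r115=1110011 pc5: +32 =1314
r116=1110100 pc4: +16 =1330
r117=1110101 pc5: +32 =1362
r118=1110110 pc5: +32 =1394
r119=1110111 pc6: +64 =1458
r120=1111000 pc4: +16 =1474
r121=1111001 pc5: +32 =1506
r122=1111010 pc5: +32 =1538
r123=1111011 pc6: +64 =1602
r124=1111100 pc5: +32 =1634
r125=1111101 pc6: +64 =1698
r126=1111110 pc6: +64 =1762
r127=1111111 pc7: +128 =1890
r128=10000000 pc1: +2 =1892
r129=10000001 pc2: +4 =1896
r130=10000010 pc2: +4 =1900
r131=10000011 pc3: +8 =1908
r132=10000100 pc2: +4 =1912
r133=10000101 pc3: +8 =1920
r134=10000110 pc3: +8 =1928
r135=10000111 pc4: +16 =1944
r136=10001000 pc2: +4 =1948
r137=10001001 pc3: +8 =1956
r138=10001010 pc3: +8 =1964
r139=10001011 pc4: +16 =1980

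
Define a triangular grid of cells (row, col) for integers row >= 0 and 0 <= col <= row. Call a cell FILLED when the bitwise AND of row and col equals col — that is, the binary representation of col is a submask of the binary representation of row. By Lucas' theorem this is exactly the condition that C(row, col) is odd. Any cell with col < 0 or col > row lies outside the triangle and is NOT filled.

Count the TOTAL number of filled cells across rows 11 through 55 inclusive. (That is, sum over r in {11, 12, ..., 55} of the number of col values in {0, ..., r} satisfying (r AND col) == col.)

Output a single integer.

Answer: 476

Derivation:
r11=1011 pc3: +8 =8
r12=1100 pc2: +4 =12
r13=1101 pc3: +8 =20
r14=1110 pc3: +8 =28
r15=1111 pc4: +16 =44
r16=10000 pc1: +2 =46
r17=10001 pc2: +4 =50
r18=10010 pc2: +4 =54
r19=10011 pc3: +8 =62
r20=10100 pc2: +4 =66
r21=10101 pc3: +8 =74
r22=10110 pc3: +8 =82
r23=10111 pc4: +16 =98
r24=11000 pc2: +4 =102
r25=11001 pc3: +8 =110
r26=11010 pc3: +8 =118
r27=11011 pc4: +16 =134
r28=11100 pc3: +8 =142
r29=11101 pc4: +16 =158
r30=11110 pc4: +16 =174
r31=11111 pc5: +32 =206
r32=100000 pc1: +2 =208
r33=100001 pc2: +4 =212
r34=100010 pc2: +4 =216
r35=100011 pc3: +8 =224
r36=100100 pc2: +4 =228
r37=100101 pc3: +8 =236
r38=100110 pc3: +8 =244
r39=100111 pc4: +16 =260
r40=101000 pc2: +4 =264
r41=101001 pc3: +8 =272
r42=101010 pc3: +8 =280
r43=101011 pc4: +16 =296
r44=101100 pc3: +8 =304
r45=101101 pc4: +16 =320
r46=101110 pc4: +16 =336
r47=101111 pc5: +32 =368
r48=110000 pc2: +4 =372
r49=110001 pc3: +8 =380
r50=110010 pc3: +8 =388
r51=110011 pc4: +16 =404
r52=110100 pc3: +8 =412
r53=110101 pc4: +16 =428
r54=110110 pc4: +16 =444
r55=110111 pc5: +32 =476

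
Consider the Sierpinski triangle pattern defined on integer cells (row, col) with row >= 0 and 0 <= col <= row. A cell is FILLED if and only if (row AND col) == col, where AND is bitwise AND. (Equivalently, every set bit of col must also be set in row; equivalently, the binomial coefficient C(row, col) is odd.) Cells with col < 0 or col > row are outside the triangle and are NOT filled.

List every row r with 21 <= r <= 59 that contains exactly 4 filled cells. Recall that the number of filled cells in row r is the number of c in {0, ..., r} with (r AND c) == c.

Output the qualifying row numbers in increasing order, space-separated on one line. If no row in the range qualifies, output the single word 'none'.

Answer: 24 33 34 36 40 48

Derivation:
Row r has 2^popcount(r) filled cells, so we need popcount(r) = log2(4) = 2.
Scan r = 21..59 and keep those with exactly 2 one-bits:
r=21=10101 popcount=3 -> skip
r=22=10110 popcount=3 -> skip
r=23=10111 popcount=4 -> skip
r=24=11000 popcount=2 -> KEEP
r=25=11001 popcount=3 -> skip
r=26=11010 popcount=3 -> skip
r=27=11011 popcount=4 -> skip
r=28=11100 popcount=3 -> skip
r=29=11101 popcount=4 -> skip
r=30=11110 popcount=4 -> skip
r=31=11111 popcount=5 -> skip
r=32=100000 popcount=1 -> skip
r=33=100001 popcount=2 -> KEEP
r=34=100010 popcount=2 -> KEEP
r=35=100011 popcount=3 -> skip
r=36=100100 popcount=2 -> KEEP
r=37=100101 popcount=3 -> skip
r=38=100110 popcount=3 -> skip
r=39=100111 popcount=4 -> skip
r=40=101000 popcount=2 -> KEEP
r=41=101001 popcount=3 -> skip
r=42=101010 popcount=3 -> skip
r=43=101011 popcount=4 -> skip
r=44=101100 popcount=3 -> skip
r=45=101101 popcount=4 -> skip
r=46=101110 popcount=4 -> skip
r=47=101111 popcount=5 -> skip
r=48=110000 popcount=2 -> KEEP
r=49=110001 popcount=3 -> skip
r=50=110010 popcount=3 -> skip
r=51=110011 popcount=4 -> skip
r=52=110100 popcount=3 -> skip
r=53=110101 popcount=4 -> skip
r=54=110110 popcount=4 -> skip
r=55=110111 popcount=5 -> skip
r=56=111000 popcount=3 -> skip
r=57=111001 popcount=4 -> skip
r=58=111010 popcount=4 -> skip
r=59=111011 popcount=5 -> skip
Kept rows: 24 33 34 36 40 48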